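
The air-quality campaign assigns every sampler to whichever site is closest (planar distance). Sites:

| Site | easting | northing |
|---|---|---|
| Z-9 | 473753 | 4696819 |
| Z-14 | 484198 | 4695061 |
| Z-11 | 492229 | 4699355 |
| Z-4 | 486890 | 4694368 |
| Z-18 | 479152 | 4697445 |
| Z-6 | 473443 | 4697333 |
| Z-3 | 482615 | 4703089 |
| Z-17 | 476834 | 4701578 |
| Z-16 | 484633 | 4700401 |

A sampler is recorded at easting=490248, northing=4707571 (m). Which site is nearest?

Squared distances to each site:
Z-9: 387690529.000; Z-14: 193102600.000; Z-11: 71427017.000; Z-4: 185595373.000; Z-18: 225657092.000; Z-6: 387224669.000; Z-3: 78351013.000; Z-17: 215851445.000; Z-16: 82937125.000.
Minimum at Z-11.

Z-11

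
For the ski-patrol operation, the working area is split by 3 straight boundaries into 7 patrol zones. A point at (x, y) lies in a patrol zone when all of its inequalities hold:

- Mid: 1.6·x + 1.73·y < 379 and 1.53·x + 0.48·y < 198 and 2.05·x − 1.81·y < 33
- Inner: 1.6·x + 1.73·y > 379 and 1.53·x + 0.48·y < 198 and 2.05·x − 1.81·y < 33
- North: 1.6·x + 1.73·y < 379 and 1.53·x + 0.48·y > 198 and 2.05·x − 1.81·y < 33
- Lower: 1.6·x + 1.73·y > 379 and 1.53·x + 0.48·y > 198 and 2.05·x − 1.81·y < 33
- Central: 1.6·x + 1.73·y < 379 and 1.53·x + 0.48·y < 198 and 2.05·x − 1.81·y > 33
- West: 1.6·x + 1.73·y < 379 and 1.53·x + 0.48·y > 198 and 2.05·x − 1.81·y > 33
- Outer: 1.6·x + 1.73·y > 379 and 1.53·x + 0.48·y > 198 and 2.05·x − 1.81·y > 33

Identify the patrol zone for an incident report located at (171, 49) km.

1.6·171 + 1.73·49 = 358.370, which is < 379
1.53·171 + 0.48·49 = 285.150, which is > 198
2.05·171 − 1.81·49 = 261.860, which is > 33
This sign pattern matches West.

West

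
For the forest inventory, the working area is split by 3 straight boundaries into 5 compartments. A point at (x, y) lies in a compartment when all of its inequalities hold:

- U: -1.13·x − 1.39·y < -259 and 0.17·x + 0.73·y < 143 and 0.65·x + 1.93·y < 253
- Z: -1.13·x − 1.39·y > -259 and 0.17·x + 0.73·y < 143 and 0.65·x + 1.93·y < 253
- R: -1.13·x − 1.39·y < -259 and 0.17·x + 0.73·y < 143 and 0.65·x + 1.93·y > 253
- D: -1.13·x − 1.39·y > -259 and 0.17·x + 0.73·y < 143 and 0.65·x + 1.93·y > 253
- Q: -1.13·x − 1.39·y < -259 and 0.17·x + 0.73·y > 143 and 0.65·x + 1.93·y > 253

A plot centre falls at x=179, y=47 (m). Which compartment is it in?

-1.13·179 − 1.39·47 = -267.600, which is < -259
0.17·179 + 0.73·47 = 64.740, which is < 143
0.65·179 + 1.93·47 = 207.060, which is < 253
This sign pattern matches U.

U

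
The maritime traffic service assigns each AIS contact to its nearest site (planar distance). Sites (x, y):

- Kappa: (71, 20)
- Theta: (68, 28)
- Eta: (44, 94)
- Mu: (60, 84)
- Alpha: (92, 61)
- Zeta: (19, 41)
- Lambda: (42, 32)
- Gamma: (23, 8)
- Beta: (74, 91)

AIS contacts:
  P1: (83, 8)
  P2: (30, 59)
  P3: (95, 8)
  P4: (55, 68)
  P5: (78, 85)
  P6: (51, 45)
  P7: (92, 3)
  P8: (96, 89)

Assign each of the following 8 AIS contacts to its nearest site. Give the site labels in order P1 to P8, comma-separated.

Kappa, Zeta, Kappa, Mu, Beta, Lambda, Kappa, Beta

P1 → Kappa (d²=288.00)
P2 → Zeta (d²=445.00)
P3 → Kappa (d²=720.00)
P4 → Mu (d²=281.00)
P5 → Beta (d²=52.00)
P6 → Lambda (d²=250.00)
P7 → Kappa (d²=730.00)
P8 → Beta (d²=488.00)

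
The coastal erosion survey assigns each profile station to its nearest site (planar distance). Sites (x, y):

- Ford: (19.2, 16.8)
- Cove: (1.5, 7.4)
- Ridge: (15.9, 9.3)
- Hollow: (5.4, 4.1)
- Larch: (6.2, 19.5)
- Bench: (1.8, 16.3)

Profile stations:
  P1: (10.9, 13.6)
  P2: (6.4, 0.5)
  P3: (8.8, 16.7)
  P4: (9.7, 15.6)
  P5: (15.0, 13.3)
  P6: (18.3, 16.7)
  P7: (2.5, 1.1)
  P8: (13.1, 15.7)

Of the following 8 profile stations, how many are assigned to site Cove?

P1 → Ridge
P2 → Hollow
P3 → Larch
P4 → Larch
P5 → Ridge
P6 → Ford
P7 → Hollow
P8 → Ford
0 of the 8 go to Cove.

0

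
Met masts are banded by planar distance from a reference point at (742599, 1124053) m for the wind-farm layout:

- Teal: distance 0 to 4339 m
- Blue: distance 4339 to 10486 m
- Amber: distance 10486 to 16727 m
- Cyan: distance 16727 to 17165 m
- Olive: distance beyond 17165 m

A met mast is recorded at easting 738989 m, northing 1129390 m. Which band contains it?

Blue

Distance = √((738989−742599)² + (1129390−1124053)²) = √(13032100.000 + 28483569.000) = 6443.265 m.
4339 ≤ 6443.265 < 10486 → Blue.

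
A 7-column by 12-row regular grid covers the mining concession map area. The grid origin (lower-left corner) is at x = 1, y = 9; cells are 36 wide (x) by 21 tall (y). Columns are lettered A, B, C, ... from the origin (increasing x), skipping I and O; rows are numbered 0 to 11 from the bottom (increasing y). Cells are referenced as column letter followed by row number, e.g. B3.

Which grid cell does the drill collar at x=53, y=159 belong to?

Column index: ⌊(53 − 1) / 36⌋ = ⌊1.444⌋ = 1 → column B
Row offset from origin: ⌊(159 − 9) / 21⌋ = ⌊7.143⌋ = 7 → row 7

B7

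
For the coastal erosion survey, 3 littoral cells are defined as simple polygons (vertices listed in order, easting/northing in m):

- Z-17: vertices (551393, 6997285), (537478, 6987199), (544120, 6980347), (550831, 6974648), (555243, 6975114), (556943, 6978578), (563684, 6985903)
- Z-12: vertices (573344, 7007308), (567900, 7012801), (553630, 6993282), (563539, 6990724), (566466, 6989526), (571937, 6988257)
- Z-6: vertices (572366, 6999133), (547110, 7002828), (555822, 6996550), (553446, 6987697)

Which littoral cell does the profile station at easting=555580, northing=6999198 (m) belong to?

Cast a ray rightward from (555580, 6999198). For each polygon, the edges (by vertex number in listed order) whose endpoints lie on opposite sides of northing = 6999198, where each meets that height, and whether that is right or left of the point:
Z-17: no edge straddles that height → 0 crossings.
Z-12: 2–3 at easting≈557955.1 (right), 6–1 at easting≈572745.0 (right) → 2 crossings.
Z-6: 1–2 at easting≈571921.7 (right), 2–3 at easting≈552147.4 (left) → 1 crossing.
Only Z-6 has an odd count, so the point is inside Z-6.

Z-6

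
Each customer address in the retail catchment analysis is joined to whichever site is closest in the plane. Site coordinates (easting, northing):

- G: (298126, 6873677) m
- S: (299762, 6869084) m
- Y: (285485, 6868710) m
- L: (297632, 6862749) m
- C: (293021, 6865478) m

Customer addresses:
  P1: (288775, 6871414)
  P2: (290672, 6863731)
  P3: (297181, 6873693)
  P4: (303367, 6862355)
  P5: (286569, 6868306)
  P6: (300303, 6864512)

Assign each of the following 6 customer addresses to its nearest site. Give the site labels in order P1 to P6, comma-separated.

Y, C, G, L, Y, L

P1 → Y (d²=18135716.00)
P2 → C (d²=8569810.00)
P3 → G (d²=893281.00)
P4 → L (d²=33045461.00)
P5 → Y (d²=1338272.00)
P6 → L (d²=10242410.00)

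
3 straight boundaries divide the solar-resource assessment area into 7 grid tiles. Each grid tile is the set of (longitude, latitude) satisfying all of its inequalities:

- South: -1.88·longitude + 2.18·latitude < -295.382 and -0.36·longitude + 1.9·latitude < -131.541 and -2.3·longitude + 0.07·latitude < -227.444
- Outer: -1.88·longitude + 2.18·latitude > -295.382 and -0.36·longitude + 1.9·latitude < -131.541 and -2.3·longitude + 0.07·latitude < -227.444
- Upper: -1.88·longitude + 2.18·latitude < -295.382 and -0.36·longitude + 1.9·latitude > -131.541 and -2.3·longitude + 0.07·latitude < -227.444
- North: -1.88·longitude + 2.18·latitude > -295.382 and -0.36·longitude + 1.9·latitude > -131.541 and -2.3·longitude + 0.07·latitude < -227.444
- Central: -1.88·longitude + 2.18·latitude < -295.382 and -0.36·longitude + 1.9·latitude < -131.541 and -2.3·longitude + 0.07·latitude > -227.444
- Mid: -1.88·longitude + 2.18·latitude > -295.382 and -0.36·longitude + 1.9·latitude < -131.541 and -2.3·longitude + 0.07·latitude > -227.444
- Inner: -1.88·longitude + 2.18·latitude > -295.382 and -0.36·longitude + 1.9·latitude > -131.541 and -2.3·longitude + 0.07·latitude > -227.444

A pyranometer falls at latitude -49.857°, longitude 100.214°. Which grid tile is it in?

-1.88·100.214 + 2.18·-49.857 = -297.091, which is < -295.382
-0.36·100.214 + 1.9·-49.857 = -130.805, which is > -131.541
-2.3·100.214 + 0.07·-49.857 = -233.982, which is < -227.444
This sign pattern matches Upper.

Upper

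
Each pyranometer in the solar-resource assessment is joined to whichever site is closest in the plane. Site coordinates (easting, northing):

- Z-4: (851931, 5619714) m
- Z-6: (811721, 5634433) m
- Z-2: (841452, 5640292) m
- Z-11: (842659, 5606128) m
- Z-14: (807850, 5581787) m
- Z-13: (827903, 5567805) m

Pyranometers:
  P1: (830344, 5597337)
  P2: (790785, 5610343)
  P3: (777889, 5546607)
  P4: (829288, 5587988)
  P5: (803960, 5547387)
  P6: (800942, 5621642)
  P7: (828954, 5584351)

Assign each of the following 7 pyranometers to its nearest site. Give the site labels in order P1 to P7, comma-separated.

Z-11, Z-6, Z-14, Z-13, Z-13, Z-6, Z-13

P1 → Z-11 (d²=228940906.00)
P2 → Z-6 (d²=1018644196.00)
P3 → Z-14 (d²=2135293921.00)
P4 → Z-13 (d²=409271714.00)
P5 → Z-13 (d²=990161973.00)
P6 → Z-6 (d²=279796522.00)
P7 → Z-13 (d²=274874717.00)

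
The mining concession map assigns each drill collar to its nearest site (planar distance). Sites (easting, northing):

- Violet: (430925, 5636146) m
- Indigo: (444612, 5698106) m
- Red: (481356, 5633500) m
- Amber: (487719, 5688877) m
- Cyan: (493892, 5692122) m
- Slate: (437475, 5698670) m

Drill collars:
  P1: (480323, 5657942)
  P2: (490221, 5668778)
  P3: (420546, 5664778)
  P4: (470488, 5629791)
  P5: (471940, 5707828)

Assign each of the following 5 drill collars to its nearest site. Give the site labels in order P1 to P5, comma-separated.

P1 → Red (d²=598478453.00)
P2 → Amber (d²=410229805.00)
P3 → Violet (d²=927515065.00)
P4 → Red (d²=131870105.00)
P5 → Amber (d²=608117242.00)

Red, Amber, Violet, Red, Amber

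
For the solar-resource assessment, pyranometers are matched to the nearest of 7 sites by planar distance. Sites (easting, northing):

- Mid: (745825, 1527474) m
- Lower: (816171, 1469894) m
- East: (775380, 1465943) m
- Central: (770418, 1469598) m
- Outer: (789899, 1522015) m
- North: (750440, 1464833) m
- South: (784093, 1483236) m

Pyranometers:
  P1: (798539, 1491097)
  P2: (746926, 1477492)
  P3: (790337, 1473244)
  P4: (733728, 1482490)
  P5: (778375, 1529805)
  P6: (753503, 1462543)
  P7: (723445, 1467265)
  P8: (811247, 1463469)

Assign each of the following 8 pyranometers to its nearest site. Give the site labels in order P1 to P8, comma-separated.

South, North, South, North, Outer, North, North, Lower

P1 → South (d²=270482237.00)
P2 → North (d²=172598477.00)
P3 → South (d²=138827600.00)
P4 → North (d²=591060593.00)
P5 → Outer (d²=193486676.00)
P6 → North (d²=14626069.00)
P7 → North (d²=734644649.00)
P8 → Lower (d²=65526401.00)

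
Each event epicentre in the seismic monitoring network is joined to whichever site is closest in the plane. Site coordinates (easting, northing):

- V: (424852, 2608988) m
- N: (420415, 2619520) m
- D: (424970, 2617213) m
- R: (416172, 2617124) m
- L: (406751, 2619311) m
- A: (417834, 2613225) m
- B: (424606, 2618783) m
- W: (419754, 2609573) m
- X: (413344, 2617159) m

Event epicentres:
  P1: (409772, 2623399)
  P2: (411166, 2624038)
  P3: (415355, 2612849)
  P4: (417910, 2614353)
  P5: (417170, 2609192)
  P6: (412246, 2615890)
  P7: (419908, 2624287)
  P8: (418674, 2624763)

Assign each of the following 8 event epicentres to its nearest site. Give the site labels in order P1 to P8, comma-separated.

L, L, A, A, W, X, N, N

P1 → L (d²=25838185.00)
P2 → L (d²=41836754.00)
P3 → A (d²=6286817.00)
P4 → A (d²=1278160.00)
P5 → W (d²=6822217.00)
P6 → X (d²=2815965.00)
P7 → N (d²=22981338.00)
P8 → N (d²=30520130.00)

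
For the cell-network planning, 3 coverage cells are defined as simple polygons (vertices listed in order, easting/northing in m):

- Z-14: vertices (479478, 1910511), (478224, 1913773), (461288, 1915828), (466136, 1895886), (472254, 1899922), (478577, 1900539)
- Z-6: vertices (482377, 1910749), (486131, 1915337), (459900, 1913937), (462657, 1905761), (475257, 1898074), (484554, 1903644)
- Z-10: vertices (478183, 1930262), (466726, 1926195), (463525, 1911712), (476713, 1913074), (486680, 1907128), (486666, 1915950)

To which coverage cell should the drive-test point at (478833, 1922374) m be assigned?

Cast a ray rightward from (478833, 1922374). For each polygon, the edges (by vertex number in listed order) whose endpoints lie on opposite sides of northing = 1922374, where each meets that height, and whether that is right or left of the point:
Z-14: no edge straddles that height → 0 crossings.
Z-6: no edge straddles that height → 0 crossings.
Z-10: 2–3 at easting≈465881.5 (left), 6–1 at easting≈482858.4 (right) → 1 crossing.
Only Z-10 has an odd count, so the point is inside Z-10.

Z-10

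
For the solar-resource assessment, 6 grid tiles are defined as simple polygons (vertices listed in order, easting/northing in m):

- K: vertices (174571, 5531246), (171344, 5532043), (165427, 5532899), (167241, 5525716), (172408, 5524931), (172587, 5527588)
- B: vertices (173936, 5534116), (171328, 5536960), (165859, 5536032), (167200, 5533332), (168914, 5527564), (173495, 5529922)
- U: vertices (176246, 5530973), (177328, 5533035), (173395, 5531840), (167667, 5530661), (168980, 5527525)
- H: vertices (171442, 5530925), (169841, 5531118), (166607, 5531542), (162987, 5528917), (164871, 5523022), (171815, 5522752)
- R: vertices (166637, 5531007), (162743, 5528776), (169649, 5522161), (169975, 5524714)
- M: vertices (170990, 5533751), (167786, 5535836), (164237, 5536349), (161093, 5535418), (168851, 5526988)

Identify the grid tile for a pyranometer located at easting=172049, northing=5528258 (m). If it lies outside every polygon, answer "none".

K

Cast a ray rightward from (172049, 5528258). For each polygon, the edges (by vertex number in listed order) whose endpoints lie on opposite sides of northing = 5528258, where each meets that height, and whether that is right or left of the point:
K: 3–4 at easting≈166599.0 (left), 6–1 at easting≈172950.4 (right) → 1 crossing.
B: 4–5 at easting≈168707.8 (left), 5–6 at easting≈170262.3 (left) → 0 crossings.
U: 4–5 at easting≈168673.1 (left), 5–1 at easting≈170524.7 (left) → 0 crossings.
H: 4–5 at easting≈163197.6 (left), 6–1 at easting≈171563.7 (left) → 0 crossings.
R: 2–3 at easting≈163283.8 (left), 4–1 at easting≈168095.2 (left) → 0 crossings.
M: 4–5 at easting≈167682.2 (left), 5–1 at easting≈169252.7 (left) → 0 crossings.
Only K has an odd count, so the point is inside K.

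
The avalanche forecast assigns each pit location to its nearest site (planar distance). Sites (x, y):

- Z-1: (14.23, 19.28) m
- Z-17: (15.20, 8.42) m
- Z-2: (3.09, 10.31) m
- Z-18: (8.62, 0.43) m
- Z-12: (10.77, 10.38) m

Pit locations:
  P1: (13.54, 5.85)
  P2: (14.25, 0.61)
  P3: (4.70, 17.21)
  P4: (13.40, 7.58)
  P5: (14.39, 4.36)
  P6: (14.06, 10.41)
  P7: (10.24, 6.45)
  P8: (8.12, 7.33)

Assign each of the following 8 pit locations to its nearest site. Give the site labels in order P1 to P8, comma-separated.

Z-17, Z-18, Z-2, Z-17, Z-17, Z-17, Z-12, Z-12

P1 → Z-17 (d²=9.36)
P2 → Z-18 (d²=31.73)
P3 → Z-2 (d²=50.20)
P4 → Z-17 (d²=3.95)
P5 → Z-17 (d²=17.14)
P6 → Z-17 (d²=5.26)
P7 → Z-12 (d²=15.73)
P8 → Z-12 (d²=16.33)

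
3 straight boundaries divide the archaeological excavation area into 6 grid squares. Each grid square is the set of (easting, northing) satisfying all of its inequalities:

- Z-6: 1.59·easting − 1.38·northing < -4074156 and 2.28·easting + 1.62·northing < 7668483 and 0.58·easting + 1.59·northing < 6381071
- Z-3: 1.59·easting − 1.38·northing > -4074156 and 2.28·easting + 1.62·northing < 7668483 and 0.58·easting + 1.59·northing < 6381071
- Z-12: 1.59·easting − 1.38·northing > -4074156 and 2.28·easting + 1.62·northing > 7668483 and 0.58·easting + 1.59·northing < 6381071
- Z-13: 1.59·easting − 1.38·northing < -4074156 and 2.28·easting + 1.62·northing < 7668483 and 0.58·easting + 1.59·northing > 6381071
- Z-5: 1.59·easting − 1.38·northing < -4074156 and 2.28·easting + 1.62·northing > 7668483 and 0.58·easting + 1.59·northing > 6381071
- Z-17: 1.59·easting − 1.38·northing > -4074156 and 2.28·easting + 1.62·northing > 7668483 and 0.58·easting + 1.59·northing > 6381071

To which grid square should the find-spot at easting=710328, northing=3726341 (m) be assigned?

1.59·710328 − 1.38·3726341 = -4012929.060, which is > -4074156
2.28·710328 + 1.62·3726341 = 7656220.260, which is < 7668483
0.58·710328 + 1.59·3726341 = 6336872.430, which is < 6381071
This sign pattern matches Z-3.

Z-3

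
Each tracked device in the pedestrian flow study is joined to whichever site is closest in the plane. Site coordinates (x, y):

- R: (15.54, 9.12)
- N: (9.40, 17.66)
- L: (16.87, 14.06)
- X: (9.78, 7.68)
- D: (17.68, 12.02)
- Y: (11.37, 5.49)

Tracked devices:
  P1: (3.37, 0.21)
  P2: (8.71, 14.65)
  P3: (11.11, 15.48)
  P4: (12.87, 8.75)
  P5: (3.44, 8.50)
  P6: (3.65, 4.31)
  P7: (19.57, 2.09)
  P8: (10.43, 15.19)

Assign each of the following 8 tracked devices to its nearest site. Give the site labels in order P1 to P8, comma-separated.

Y, N, N, R, X, X, R, N

P1 → Y (d²=91.88)
P2 → N (d²=9.54)
P3 → N (d²=7.68)
P4 → R (d²=7.27)
P5 → X (d²=40.87)
P6 → X (d²=48.93)
P7 → R (d²=65.66)
P8 → N (d²=7.16)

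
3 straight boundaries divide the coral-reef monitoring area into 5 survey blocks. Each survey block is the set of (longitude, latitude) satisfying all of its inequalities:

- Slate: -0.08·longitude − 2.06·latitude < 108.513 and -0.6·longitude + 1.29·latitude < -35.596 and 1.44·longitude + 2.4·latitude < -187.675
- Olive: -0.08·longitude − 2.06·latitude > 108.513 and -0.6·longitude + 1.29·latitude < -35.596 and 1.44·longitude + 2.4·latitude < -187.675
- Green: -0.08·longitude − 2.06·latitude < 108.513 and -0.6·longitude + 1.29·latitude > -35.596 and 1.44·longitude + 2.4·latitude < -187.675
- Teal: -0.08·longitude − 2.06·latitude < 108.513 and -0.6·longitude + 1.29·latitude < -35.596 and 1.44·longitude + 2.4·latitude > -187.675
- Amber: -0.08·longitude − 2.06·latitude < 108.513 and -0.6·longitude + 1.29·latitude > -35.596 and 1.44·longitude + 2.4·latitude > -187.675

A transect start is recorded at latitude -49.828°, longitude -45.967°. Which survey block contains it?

Teal

-0.08·-45.967 − 2.06·-49.828 = 106.323, which is < 108.513
-0.6·-45.967 + 1.29·-49.828 = -36.698, which is < -35.596
1.44·-45.967 + 2.4·-49.828 = -185.780, which is > -187.675
This sign pattern matches Teal.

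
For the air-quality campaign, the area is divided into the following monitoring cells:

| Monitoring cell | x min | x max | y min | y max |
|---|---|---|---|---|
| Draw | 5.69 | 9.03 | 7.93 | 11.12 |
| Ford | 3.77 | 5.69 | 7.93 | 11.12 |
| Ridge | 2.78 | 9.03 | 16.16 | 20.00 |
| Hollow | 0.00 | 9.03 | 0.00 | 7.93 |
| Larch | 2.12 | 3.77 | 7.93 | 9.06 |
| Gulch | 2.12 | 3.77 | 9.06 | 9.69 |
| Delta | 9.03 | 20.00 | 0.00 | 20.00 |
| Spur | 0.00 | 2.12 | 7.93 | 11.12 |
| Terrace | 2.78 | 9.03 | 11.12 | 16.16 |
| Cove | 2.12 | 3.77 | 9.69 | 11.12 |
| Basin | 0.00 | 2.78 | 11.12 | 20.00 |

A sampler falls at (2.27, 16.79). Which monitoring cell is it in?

Basin

The point has x = 2.27 and y = 16.79.
Only Basin satisfies 0.00 ≤ x ≤ 2.78 and 11.12 ≤ y ≤ 20.00.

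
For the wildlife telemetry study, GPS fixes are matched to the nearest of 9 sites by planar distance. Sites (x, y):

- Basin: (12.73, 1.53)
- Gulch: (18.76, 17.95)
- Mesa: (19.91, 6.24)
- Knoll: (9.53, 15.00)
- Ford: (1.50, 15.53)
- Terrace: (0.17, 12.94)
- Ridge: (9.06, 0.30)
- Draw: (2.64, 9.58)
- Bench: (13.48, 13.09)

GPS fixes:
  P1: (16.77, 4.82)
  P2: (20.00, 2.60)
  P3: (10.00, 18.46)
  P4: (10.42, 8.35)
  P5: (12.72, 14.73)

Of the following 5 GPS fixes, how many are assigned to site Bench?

P1 → Mesa
P2 → Mesa
P3 → Knoll
P4 → Bench
P5 → Bench
2 of the 5 go to Bench.

2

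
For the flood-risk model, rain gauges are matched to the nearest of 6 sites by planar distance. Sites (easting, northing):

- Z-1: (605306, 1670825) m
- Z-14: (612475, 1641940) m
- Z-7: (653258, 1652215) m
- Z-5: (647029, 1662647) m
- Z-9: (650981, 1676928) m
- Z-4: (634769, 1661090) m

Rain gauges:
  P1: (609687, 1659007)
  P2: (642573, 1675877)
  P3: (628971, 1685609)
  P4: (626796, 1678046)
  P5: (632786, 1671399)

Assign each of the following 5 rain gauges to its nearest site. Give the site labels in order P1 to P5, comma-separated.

P1 → Z-1 (d²=158858285.00)
P2 → Z-9 (d²=71799065.00)
P3 → Z-9 (d²=559799861.00)
P4 → Z-4 (d²=351074665.00)
P5 → Z-4 (d²=110207770.00)

Z-1, Z-9, Z-9, Z-4, Z-4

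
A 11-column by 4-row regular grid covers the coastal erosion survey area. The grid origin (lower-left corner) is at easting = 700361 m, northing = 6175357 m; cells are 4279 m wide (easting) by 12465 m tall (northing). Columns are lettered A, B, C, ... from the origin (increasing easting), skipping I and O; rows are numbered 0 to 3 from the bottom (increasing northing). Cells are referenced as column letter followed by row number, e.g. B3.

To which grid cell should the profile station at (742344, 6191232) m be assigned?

K1

Column index: ⌊(742344 − 700361) / 4279⌋ = ⌊9.811⌋ = 9 → column K
Row offset from origin: ⌊(6191232 − 6175357) / 12465⌋ = ⌊1.274⌋ = 1 → row 1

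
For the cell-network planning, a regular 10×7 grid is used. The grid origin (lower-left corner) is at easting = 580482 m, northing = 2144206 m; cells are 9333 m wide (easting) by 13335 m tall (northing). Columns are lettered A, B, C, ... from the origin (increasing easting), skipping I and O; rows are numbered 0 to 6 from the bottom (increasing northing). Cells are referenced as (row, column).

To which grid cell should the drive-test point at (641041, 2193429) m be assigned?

Column index: ⌊(641041 − 580482) / 9333⌋ = ⌊6.489⌋ = 6 → column G
Row offset from origin: ⌊(2193429 − 2144206) / 13335⌋ = ⌊3.691⌋ = 3 → row 3

(3, G)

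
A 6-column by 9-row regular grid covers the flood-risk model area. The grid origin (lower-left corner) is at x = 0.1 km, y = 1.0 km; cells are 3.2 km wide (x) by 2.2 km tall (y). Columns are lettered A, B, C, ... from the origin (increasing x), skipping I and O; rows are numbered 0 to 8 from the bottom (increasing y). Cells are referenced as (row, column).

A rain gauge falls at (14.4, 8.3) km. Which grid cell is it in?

(3, E)

Column index: ⌊(14.4 − 0.1) / 3.2⌋ = ⌊4.469⌋ = 4 → column E
Row offset from origin: ⌊(8.3 − 1.0) / 2.2⌋ = ⌊3.318⌋ = 3 → row 3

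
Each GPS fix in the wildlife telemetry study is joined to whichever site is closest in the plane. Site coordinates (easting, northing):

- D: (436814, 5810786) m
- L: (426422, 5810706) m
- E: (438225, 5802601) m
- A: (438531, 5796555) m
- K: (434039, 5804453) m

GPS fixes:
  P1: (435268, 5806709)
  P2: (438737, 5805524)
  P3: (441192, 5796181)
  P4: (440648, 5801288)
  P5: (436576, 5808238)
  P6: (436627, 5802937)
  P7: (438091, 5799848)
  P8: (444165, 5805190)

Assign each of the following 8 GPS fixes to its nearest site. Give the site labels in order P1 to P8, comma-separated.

P1 → K (d²=6599977.00)
P2 → E (d²=8806073.00)
P3 → A (d²=7220797.00)
P4 → E (d²=7594898.00)
P5 → D (d²=6548948.00)
P6 → E (d²=2666500.00)
P7 → E (d²=7596965.00)
P8 → E (d²=41986521.00)

K, E, A, E, D, E, E, E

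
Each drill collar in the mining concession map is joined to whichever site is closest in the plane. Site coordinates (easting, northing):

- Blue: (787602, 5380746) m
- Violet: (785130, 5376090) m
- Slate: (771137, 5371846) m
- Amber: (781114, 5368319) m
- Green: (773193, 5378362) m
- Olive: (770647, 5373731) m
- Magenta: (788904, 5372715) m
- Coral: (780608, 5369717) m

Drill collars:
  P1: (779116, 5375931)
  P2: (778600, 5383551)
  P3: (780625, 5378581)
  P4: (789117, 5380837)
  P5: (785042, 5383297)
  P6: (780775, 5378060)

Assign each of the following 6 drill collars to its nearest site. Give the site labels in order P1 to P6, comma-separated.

Violet, Green, Violet, Blue, Blue, Violet

P1 → Violet (d²=36193477.00)
P2 → Green (d²=56161370.00)
P3 → Violet (d²=26500106.00)
P4 → Blue (d²=2303506.00)
P5 → Blue (d²=13061201.00)
P6 → Violet (d²=22846925.00)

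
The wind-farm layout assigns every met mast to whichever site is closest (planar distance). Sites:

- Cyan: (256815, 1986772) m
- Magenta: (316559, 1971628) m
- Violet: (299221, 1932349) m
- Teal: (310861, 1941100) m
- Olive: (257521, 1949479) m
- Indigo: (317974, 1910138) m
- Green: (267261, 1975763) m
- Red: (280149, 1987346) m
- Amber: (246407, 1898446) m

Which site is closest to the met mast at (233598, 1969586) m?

Cyan

Squared distances to each site:
Cyan: 834387685.000; Magenta: 6886697285.000; Violet: 5692972298.000; Teal: 6781023365.000; Olive: 976601378.000; Indigo: 10653374080.000; Green: 1171352898.000; Red: 2482413201.000; Amber: 5224970081.000.
Minimum at Cyan.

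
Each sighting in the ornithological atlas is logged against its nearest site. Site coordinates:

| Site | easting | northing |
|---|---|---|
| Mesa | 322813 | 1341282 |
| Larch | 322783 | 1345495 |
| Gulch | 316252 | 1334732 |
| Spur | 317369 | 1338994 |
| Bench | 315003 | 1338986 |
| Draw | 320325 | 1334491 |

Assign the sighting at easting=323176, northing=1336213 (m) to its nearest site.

Draw

Squared distances to each site:
Mesa: 25826530.000; Larch: 86309973.000; Gulch: 50135137.000; Spur: 41455210.000; Bench: 74487458.000; Draw: 11093485.000.
Minimum at Draw.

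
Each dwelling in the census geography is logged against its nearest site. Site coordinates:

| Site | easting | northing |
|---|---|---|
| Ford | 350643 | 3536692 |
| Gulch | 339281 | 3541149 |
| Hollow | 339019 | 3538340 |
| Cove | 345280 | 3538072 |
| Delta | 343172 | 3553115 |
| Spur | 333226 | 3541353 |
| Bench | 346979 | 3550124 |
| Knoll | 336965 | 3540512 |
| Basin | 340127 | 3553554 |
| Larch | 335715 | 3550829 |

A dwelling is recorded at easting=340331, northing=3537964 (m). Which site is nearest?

Hollow

Squared distances to each site:
Ford: 107955328.000; Gulch: 11246725.000; Hollow: 1862720.000; Cove: 24504265.000; Delta: 237624082.000; Spur: 61966346.000; Bench: 192061504.000; Knoll: 17822260.000; Basin: 243089716.000; Larch: 186815681.000.
Minimum at Hollow.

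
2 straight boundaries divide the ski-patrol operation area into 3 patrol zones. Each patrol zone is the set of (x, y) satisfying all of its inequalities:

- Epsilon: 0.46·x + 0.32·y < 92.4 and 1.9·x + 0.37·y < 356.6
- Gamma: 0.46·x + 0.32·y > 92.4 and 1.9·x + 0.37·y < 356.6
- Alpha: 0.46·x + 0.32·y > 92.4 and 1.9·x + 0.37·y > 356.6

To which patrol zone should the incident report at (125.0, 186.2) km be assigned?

Gamma

0.46·125.0 + 0.32·186.2 = 117.084, which is > 92.4
1.9·125.0 + 0.37·186.2 = 306.394, which is < 356.6
This sign pattern matches Gamma.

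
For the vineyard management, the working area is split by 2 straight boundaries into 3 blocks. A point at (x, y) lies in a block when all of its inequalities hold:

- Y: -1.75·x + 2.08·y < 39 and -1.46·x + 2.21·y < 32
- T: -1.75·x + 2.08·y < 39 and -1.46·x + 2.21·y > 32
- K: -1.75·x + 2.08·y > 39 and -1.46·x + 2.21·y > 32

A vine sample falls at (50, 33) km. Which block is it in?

Y

-1.75·50 + 2.08·33 = -18.860, which is < 39
-1.46·50 + 2.21·33 = -0.070, which is < 32
This sign pattern matches Y.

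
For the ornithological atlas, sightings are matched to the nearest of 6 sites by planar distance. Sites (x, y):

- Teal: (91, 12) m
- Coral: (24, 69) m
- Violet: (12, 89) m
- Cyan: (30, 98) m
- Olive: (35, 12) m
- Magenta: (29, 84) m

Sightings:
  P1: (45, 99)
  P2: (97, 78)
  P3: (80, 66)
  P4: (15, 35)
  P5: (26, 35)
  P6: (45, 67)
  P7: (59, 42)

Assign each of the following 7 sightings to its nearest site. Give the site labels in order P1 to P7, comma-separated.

P1 → Cyan (d²=226.00)
P2 → Teal (d²=4392.00)
P3 → Magenta (d²=2925.00)
P4 → Olive (d²=929.00)
P5 → Olive (d²=610.00)
P6 → Coral (d²=445.00)
P7 → Olive (d²=1476.00)

Cyan, Teal, Magenta, Olive, Olive, Coral, Olive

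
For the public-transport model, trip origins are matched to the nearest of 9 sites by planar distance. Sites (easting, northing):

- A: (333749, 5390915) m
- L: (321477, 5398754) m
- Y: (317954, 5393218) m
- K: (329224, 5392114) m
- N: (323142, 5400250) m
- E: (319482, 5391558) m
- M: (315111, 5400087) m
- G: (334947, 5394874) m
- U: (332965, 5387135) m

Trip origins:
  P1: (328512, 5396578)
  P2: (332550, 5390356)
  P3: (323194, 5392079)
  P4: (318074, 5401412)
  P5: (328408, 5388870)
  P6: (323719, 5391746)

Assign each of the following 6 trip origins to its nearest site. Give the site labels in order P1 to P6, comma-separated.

P1 → K (d²=20434240.00)
P2 → A (d²=1750082.00)
P3 → E (d²=14050385.00)
P4 → M (d²=10534994.00)
P5 → K (d²=11189392.00)
P6 → E (d²=17987513.00)

K, A, E, M, K, E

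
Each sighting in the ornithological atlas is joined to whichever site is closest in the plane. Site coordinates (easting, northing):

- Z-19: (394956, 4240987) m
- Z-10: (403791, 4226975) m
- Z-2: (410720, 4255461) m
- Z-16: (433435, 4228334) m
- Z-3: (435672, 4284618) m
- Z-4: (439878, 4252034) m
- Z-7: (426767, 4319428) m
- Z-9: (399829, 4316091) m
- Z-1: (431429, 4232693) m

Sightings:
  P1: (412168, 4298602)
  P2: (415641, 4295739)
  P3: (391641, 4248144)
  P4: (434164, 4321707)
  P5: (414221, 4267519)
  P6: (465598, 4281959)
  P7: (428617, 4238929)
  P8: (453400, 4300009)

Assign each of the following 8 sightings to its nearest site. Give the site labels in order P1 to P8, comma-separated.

Z-9, Z-3, Z-19, Z-7, Z-2, Z-3, Z-1, Z-3

P1 → Z-9 (d²=458116042.00)
P2 → Z-3 (d²=524917602.00)
P3 → Z-19 (d²=62211874.00)
P4 → Z-7 (d²=59909450.00)
P5 → Z-2 (d²=157652365.00)
P6 → Z-3 (d²=902635757.00)
P7 → Z-1 (d²=46795040.00)
P8 → Z-3 (d²=551164865.00)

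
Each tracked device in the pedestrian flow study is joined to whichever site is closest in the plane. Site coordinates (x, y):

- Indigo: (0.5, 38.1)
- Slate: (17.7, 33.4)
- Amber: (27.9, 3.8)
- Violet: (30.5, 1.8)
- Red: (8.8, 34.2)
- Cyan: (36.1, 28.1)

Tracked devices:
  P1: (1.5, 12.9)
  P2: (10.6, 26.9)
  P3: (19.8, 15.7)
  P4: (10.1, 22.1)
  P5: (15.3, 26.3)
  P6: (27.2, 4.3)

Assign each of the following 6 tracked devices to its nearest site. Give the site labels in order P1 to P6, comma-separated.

P1 → Red (d²=506.98)
P2 → Red (d²=56.53)
P3 → Amber (d²=207.22)
P4 → Red (d²=148.10)
P5 → Slate (d²=56.17)
P6 → Amber (d²=0.74)

Red, Red, Amber, Red, Slate, Amber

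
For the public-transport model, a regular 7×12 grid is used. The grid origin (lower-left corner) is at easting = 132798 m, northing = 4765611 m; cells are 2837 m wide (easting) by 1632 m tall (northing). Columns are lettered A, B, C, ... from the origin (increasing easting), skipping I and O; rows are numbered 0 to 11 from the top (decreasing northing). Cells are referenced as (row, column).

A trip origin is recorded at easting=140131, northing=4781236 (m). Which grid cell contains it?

(2, C)

Column index: ⌊(140131 − 132798) / 2837⌋ = ⌊2.585⌋ = 2 → column C
Row offset from origin: ⌊(4781236 − 4765611) / 1632⌋ = ⌊9.574⌋ = 9 → row 2 (counted from top)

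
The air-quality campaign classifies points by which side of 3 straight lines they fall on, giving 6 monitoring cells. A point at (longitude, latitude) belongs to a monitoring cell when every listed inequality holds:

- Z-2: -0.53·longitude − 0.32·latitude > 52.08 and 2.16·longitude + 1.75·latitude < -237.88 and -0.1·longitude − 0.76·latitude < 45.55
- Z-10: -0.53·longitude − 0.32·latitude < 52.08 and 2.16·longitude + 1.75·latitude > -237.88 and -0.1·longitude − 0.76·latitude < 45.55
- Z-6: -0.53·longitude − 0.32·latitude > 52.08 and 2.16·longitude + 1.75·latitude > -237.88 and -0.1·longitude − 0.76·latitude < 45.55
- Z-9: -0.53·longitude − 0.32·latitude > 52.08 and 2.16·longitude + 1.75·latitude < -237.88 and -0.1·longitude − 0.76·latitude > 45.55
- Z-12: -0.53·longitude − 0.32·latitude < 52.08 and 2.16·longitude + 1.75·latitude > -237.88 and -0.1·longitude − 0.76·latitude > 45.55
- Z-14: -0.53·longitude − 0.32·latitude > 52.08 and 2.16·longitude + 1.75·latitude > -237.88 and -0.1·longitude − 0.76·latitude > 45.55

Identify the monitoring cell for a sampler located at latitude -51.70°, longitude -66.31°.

-0.53·-66.31 − 0.32·-51.70 = 51.688, which is < 52.08
2.16·-66.31 + 1.75·-51.70 = -233.705, which is > -237.88
-0.1·-66.31 − 0.76·-51.70 = 45.923, which is > 45.55
This sign pattern matches Z-12.

Z-12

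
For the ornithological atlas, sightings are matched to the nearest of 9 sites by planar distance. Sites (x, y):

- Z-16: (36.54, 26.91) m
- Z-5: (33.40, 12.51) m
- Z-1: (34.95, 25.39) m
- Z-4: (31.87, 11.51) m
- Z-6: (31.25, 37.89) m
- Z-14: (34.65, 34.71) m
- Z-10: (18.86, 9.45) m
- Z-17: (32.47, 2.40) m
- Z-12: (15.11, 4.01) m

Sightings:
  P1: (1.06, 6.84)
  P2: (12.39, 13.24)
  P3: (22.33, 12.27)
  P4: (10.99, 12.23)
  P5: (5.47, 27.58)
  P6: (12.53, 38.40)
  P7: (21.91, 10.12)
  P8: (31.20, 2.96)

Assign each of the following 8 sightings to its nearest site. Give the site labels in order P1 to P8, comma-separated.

P1 → Z-12 (d²=205.41)
P2 → Z-10 (d²=56.22)
P3 → Z-10 (d²=19.99)
P4 → Z-10 (d²=69.67)
P5 → Z-10 (d²=507.99)
P6 → Z-6 (d²=350.70)
P7 → Z-10 (d²=9.75)
P8 → Z-17 (d²=1.93)

Z-12, Z-10, Z-10, Z-10, Z-10, Z-6, Z-10, Z-17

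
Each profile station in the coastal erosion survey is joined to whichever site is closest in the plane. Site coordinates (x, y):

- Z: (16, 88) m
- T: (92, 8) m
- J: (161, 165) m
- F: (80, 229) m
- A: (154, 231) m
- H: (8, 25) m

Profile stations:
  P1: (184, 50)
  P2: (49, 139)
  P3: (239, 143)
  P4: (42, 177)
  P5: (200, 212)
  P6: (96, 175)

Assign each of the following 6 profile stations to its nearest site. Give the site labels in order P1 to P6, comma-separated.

T, Z, J, F, A, F

P1 → T (d²=10228.00)
P2 → Z (d²=3690.00)
P3 → J (d²=6568.00)
P4 → F (d²=4148.00)
P5 → A (d²=2477.00)
P6 → F (d²=3172.00)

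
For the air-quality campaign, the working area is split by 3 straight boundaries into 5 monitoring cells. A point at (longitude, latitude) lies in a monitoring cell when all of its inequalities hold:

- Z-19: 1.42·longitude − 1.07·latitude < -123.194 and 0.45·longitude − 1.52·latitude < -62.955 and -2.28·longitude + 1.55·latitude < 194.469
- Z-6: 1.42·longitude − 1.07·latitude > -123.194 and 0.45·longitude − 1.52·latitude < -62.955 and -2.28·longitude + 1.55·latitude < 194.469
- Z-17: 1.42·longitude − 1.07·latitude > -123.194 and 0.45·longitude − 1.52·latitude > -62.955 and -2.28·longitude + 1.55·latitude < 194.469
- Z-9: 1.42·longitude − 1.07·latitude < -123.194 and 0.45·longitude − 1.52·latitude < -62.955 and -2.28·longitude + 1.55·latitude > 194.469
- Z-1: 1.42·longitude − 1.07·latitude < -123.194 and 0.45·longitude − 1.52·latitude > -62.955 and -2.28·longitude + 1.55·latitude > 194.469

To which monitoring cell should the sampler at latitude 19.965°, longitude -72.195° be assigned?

Z-1

1.42·-72.195 − 1.07·19.965 = -123.879, which is < -123.194
0.45·-72.195 − 1.52·19.965 = -62.835, which is > -62.955
-2.28·-72.195 + 1.55·19.965 = 195.550, which is > 194.469
This sign pattern matches Z-1.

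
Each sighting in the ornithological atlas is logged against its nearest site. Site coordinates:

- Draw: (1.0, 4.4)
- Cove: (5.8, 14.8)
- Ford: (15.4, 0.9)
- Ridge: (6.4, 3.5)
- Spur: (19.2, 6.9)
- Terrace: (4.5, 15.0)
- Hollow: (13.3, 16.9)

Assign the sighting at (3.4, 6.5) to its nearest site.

Squared distances to each site:
Draw: 10.170; Cove: 74.650; Ford: 175.360; Ridge: 18.000; Spur: 249.800; Terrace: 73.460; Hollow: 206.170.
Minimum at Draw.

Draw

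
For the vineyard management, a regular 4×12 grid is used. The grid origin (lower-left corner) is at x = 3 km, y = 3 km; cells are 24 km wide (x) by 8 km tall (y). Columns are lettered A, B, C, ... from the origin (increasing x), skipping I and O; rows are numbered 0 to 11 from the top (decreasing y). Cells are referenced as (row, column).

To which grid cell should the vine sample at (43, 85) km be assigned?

(1, B)

Column index: ⌊(43 − 3) / 24⌋ = ⌊1.667⌋ = 1 → column B
Row offset from origin: ⌊(85 − 3) / 8⌋ = ⌊10.250⌋ = 10 → row 1 (counted from top)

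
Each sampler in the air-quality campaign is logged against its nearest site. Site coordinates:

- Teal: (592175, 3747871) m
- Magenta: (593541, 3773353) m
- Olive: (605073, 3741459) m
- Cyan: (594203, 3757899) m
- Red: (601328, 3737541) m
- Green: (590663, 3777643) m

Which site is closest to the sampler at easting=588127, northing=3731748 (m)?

Red

Squared distances to each site:
Teal: 276337433.000; Magenta: 1760287421.000; Olive: 381470437.000; Cyan: 720792577.000; Red: 207825250.000; Green: 2112782321.000.
Minimum at Red.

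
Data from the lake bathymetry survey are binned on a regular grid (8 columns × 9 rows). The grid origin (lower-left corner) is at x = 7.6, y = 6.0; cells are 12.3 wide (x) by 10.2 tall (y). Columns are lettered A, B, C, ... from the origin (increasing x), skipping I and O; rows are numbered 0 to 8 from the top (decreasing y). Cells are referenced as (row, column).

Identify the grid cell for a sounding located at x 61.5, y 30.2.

(6, E)

Column index: ⌊(61.5 − 7.6) / 12.3⌋ = ⌊4.382⌋ = 4 → column E
Row offset from origin: ⌊(30.2 − 6.0) / 10.2⌋ = ⌊2.373⌋ = 2 → row 6 (counted from top)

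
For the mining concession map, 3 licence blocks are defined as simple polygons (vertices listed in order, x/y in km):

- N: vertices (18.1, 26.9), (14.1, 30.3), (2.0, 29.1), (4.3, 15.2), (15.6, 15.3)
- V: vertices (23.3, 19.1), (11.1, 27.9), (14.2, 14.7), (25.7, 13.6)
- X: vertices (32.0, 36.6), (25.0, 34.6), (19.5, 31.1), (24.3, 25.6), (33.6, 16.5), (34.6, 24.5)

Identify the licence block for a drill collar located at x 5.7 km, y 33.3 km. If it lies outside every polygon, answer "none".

none

Cast a ray rightward from (5.7, 33.3). For each polygon, the edges (by vertex number in listed order) whose endpoints lie on opposite sides of y = 33.3, where each meets that height, and whether that is right or left of the point:
N: no edge straddles that height → 0 crossings.
V: no edge straddles that height → 0 crossings.
X: 2–3 at x≈22.96 (right), 6–1 at x≈32.71 (right) → 2 crossings.
All counts are even, so the point lies outside every listed polygon.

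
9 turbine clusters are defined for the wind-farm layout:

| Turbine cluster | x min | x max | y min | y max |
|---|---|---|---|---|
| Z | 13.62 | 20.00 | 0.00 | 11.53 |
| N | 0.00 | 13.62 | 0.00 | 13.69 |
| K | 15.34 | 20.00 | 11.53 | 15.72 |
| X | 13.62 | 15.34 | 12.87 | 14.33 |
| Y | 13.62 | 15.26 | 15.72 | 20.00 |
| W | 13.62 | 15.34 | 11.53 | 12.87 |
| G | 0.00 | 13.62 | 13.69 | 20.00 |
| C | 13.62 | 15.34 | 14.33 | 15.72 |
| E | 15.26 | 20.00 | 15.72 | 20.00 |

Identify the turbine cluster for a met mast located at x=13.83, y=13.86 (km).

The point has x = 13.83 and y = 13.86.
Only X satisfies 13.62 ≤ x ≤ 15.34 and 12.87 ≤ y ≤ 14.33.

X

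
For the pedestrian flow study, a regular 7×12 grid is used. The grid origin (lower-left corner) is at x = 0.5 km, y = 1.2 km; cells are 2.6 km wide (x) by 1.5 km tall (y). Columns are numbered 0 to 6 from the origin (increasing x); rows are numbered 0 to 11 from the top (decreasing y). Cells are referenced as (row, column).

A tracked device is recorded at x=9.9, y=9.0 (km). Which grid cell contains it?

(6, 3)

Column index: ⌊(9.9 − 0.5) / 2.6⌋ = ⌊3.615⌋ = 3
Row offset from origin: ⌊(9.0 − 1.2) / 1.5⌋ = ⌊5.200⌋ = 5 → row 6 (counted from top)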